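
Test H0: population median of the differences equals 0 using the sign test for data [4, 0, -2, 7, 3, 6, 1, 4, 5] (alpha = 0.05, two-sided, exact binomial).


Step 1: Discard zero differences. Original n = 9; n_eff = number of nonzero differences = 8.
Nonzero differences (with sign): +4, -2, +7, +3, +6, +1, +4, +5
Step 2: Count signs: positive = 7, negative = 1.
Step 3: Under H0: P(positive) = 0.5, so the number of positives S ~ Bin(8, 0.5).
Step 4: Two-sided exact p-value = sum of Bin(8,0.5) probabilities at or below the observed probability = 0.070312.
Step 5: alpha = 0.05. fail to reject H0.

n_eff = 8, pos = 7, neg = 1, p = 0.070312, fail to reject H0.


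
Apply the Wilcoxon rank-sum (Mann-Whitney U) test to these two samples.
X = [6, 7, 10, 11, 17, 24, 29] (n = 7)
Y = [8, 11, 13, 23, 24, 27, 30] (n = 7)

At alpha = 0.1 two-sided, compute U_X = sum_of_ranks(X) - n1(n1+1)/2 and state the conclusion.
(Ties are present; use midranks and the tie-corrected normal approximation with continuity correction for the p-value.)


Step 1: Combine and sort all 14 observations; assign midranks.
sorted (value, group): (6,X), (7,X), (8,Y), (10,X), (11,X), (11,Y), (13,Y), (17,X), (23,Y), (24,X), (24,Y), (27,Y), (29,X), (30,Y)
ranks: 6->1, 7->2, 8->3, 10->4, 11->5.5, 11->5.5, 13->7, 17->8, 23->9, 24->10.5, 24->10.5, 27->12, 29->13, 30->14
Step 2: Rank sum for X: R1 = 1 + 2 + 4 + 5.5 + 8 + 10.5 + 13 = 44.
Step 3: U_X = R1 - n1(n1+1)/2 = 44 - 7*8/2 = 44 - 28 = 16.
       U_Y = n1*n2 - U_X = 49 - 16 = 33.
Step 4: Ties are present, so use the tie-corrected normal approximation (with continuity correction) for the p-value.
Step 5: p-value = 0.305620; compare to alpha = 0.1. fail to reject H0.

U_X = 16, p = 0.305620, fail to reject H0 at alpha = 0.1.


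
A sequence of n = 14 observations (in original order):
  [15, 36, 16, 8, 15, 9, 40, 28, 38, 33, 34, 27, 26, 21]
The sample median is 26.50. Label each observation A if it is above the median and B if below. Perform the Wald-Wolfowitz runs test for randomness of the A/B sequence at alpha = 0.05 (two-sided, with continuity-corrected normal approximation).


Step 1: Compute median = 26.50; label A = above, B = below.
Labels in order: BABBBBAAAAAABB  (n_A = 7, n_B = 7)
Step 2: Count runs R = 5.
Step 3: Under H0 (random ordering), E[R] = 2*n_A*n_B/(n_A+n_B) + 1 = 2*7*7/14 + 1 = 8.0000.
        Var[R] = 2*n_A*n_B*(2*n_A*n_B - n_A - n_B) / ((n_A+n_B)^2 * (n_A+n_B-1)) = 8232/2548 = 3.2308.
        SD[R] = 1.7974.
Step 4: Continuity-corrected z = (R + 0.5 - E[R]) / SD[R] = (5 + 0.5 - 8.0000) / 1.7974 = -1.3909.
Step 5: Two-sided p-value via normal approximation = 2*(1 - Phi(|z|)) = 0.164264.
Step 6: alpha = 0.05. fail to reject H0.

R = 5, z = -1.3909, p = 0.164264, fail to reject H0.


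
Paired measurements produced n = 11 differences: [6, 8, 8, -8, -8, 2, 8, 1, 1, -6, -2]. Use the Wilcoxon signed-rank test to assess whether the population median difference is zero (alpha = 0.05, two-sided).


Step 1: Drop any zero differences (none here) and take |d_i|.
|d| = [6, 8, 8, 8, 8, 2, 8, 1, 1, 6, 2]
Step 2: Midrank |d_i| (ties get averaged ranks).
ranks: |6|->5.5, |8|->9, |8|->9, |8|->9, |8|->9, |2|->3.5, |8|->9, |1|->1.5, |1|->1.5, |6|->5.5, |2|->3.5
Step 3: Attach original signs; sum ranks with positive sign and with negative sign.
W+ = 5.5 + 9 + 9 + 3.5 + 9 + 1.5 + 1.5 = 39
W- = 9 + 9 + 5.5 + 3.5 = 27
(Check: W+ + W- = 66 should equal n(n+1)/2 = 66.)
Step 4: Test statistic W = min(W+, W-) = 27.
Step 5: Ties in |d|, so use the tie-corrected normal approximation.
        E[W] = n(n+1)/4 = 11*12/4 = 33.
        Tie groups: |d|=1 (t=2), |d|=2 (t=2), |d|=6 (t=2), |d|=8 (t=5); sum(t^3 - t) = 138.
        Var[W] = n(n+1)(2n+1)/24 - sum(t^3-t)/48 = 3036/24 - 138/48 = 123.625.
        z = (W - E[W]) / sqrt(Var[W]) = (27 - 33) / 11.1187 = -0.5396.
        Two-sided p = 2*Phi(z) = 0.589450.
Step 6: alpha = 0.05. fail to reject H0.

W+ = 39, W- = 27, W = min = 27, p = 0.589450, fail to reject H0.


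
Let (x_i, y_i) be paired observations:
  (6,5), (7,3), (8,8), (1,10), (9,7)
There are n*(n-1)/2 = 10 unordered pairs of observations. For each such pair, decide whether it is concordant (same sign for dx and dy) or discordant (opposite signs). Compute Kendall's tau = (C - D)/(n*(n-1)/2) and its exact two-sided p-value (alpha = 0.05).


Step 1: Enumerate the 10 unordered pairs (i,j) with i<j and classify each by sign(x_j-x_i) * sign(y_j-y_i).
  (1,2):dx=+1,dy=-2->D; (1,3):dx=+2,dy=+3->C; (1,4):dx=-5,dy=+5->D; (1,5):dx=+3,dy=+2->C
  (2,3):dx=+1,dy=+5->C; (2,4):dx=-6,dy=+7->D; (2,5):dx=+2,dy=+4->C; (3,4):dx=-7,dy=+2->D
  (3,5):dx=+1,dy=-1->D; (4,5):dx=+8,dy=-3->D
Step 2: C = 4, D = 6, total pairs = 10.
Step 3: tau = (C - D)/(n(n-1)/2) = (4 - 6)/10 = -0.200000.
Step 4: Exact two-sided p-value (enumerate n! = 120 permutations of y under H0): p = 0.816667.
Step 5: alpha = 0.05. fail to reject H0.

tau_b = -0.2000 (C=4, D=6), p = 0.816667, fail to reject H0.


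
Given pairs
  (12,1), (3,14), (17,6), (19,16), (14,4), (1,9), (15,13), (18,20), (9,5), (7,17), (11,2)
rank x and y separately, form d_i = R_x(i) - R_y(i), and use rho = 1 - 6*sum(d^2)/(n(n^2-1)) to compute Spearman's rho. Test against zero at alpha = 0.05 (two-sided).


Step 1: Rank x and y separately (midranks; no ties here).
rank(x): 12->6, 3->2, 17->9, 19->11, 14->7, 1->1, 15->8, 18->10, 9->4, 7->3, 11->5
rank(y): 1->1, 14->8, 6->5, 16->9, 4->3, 9->6, 13->7, 20->11, 5->4, 17->10, 2->2
Step 2: d_i = R_x(i) - R_y(i); compute d_i^2.
  (6-1)^2=25, (2-8)^2=36, (9-5)^2=16, (11-9)^2=4, (7-3)^2=16, (1-6)^2=25, (8-7)^2=1, (10-11)^2=1, (4-4)^2=0, (3-10)^2=49, (5-2)^2=9
sum(d^2) = 182.
Step 3: rho = 1 - 6*182 / (11*(11^2 - 1)) = 1 - 1092/1320 = 0.172727.
Step 4: Under H0, t = rho * sqrt((n-2)/(1-rho^2)) = 0.5261 ~ t(9).
Step 5: Two-sided p-value from the t-distribution with 9 df = 0.611542.
Step 6: alpha = 0.05. fail to reject H0.

rho = 0.1727, p = 0.611542, fail to reject H0 at alpha = 0.05.


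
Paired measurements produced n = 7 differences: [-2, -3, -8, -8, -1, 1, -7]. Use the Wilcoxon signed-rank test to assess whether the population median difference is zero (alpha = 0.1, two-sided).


Step 1: Drop any zero differences (none here) and take |d_i|.
|d| = [2, 3, 8, 8, 1, 1, 7]
Step 2: Midrank |d_i| (ties get averaged ranks).
ranks: |2|->3, |3|->4, |8|->6.5, |8|->6.5, |1|->1.5, |1|->1.5, |7|->5
Step 3: Attach original signs; sum ranks with positive sign and with negative sign.
W+ = 1.5 = 1.5
W- = 3 + 4 + 6.5 + 6.5 + 1.5 + 5 = 26.5
(Check: W+ + W- = 28 should equal n(n+1)/2 = 28.)
Step 4: Test statistic W = min(W+, W-) = 1.5.
Step 5: Ties in |d|, so use the tie-corrected normal approximation.
        E[W] = n(n+1)/4 = 7*8/4 = 14.
        Tie groups: |d|=1 (t=2), |d|=8 (t=2); sum(t^3 - t) = 12.
        Var[W] = n(n+1)(2n+1)/24 - sum(t^3-t)/48 = 840/24 - 12/48 = 34.75.
        z = (W - E[W]) / sqrt(Var[W]) = (1.5 - 14) / 5.8949 = -2.1205.
        Two-sided p = 2*Phi(z) = 0.033966.
Step 6: alpha = 0.1. reject H0.

W+ = 1.5, W- = 26.5, W = min = 1.5, p = 0.033966, reject H0.


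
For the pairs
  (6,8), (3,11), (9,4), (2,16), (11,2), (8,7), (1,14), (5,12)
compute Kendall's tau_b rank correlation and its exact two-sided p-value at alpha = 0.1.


Step 1: Enumerate the 28 unordered pairs (i,j) with i<j and classify each by sign(x_j-x_i) * sign(y_j-y_i).
  (1,2):dx=-3,dy=+3->D; (1,3):dx=+3,dy=-4->D; (1,4):dx=-4,dy=+8->D; (1,5):dx=+5,dy=-6->D
  (1,6):dx=+2,dy=-1->D; (1,7):dx=-5,dy=+6->D; (1,8):dx=-1,dy=+4->D; (2,3):dx=+6,dy=-7->D
  (2,4):dx=-1,dy=+5->D; (2,5):dx=+8,dy=-9->D; (2,6):dx=+5,dy=-4->D; (2,7):dx=-2,dy=+3->D
  (2,8):dx=+2,dy=+1->C; (3,4):dx=-7,dy=+12->D; (3,5):dx=+2,dy=-2->D; (3,6):dx=-1,dy=+3->D
  (3,7):dx=-8,dy=+10->D; (3,8):dx=-4,dy=+8->D; (4,5):dx=+9,dy=-14->D; (4,6):dx=+6,dy=-9->D
  (4,7):dx=-1,dy=-2->C; (4,8):dx=+3,dy=-4->D; (5,6):dx=-3,dy=+5->D; (5,7):dx=-10,dy=+12->D
  (5,8):dx=-6,dy=+10->D; (6,7):dx=-7,dy=+7->D; (6,8):dx=-3,dy=+5->D; (7,8):dx=+4,dy=-2->D
Step 2: C = 2, D = 26, total pairs = 28.
Step 3: tau = (C - D)/(n(n-1)/2) = (2 - 26)/28 = -0.857143.
Step 4: Exact two-sided p-value (enumerate n! = 40320 permutations of y under H0): p = 0.001736.
Step 5: alpha = 0.1. reject H0.

tau_b = -0.8571 (C=2, D=26), p = 0.001736, reject H0.


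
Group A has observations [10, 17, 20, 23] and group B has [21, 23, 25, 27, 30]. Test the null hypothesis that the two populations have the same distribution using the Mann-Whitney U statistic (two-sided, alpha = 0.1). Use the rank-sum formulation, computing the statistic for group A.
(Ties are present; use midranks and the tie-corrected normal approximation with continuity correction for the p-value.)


Step 1: Combine and sort all 9 observations; assign midranks.
sorted (value, group): (10,X), (17,X), (20,X), (21,Y), (23,X), (23,Y), (25,Y), (27,Y), (30,Y)
ranks: 10->1, 17->2, 20->3, 21->4, 23->5.5, 23->5.5, 25->7, 27->8, 30->9
Step 2: Rank sum for X: R1 = 1 + 2 + 3 + 5.5 = 11.5.
Step 3: U_X = R1 - n1(n1+1)/2 = 11.5 - 4*5/2 = 11.5 - 10 = 1.5.
       U_Y = n1*n2 - U_X = 20 - 1.5 = 18.5.
Step 4: Ties are present, so use the tie-corrected normal approximation (with continuity correction) for the p-value.
Step 5: p-value = 0.049090; compare to alpha = 0.1. reject H0.

U_X = 1.5, p = 0.049090, reject H0 at alpha = 0.1.


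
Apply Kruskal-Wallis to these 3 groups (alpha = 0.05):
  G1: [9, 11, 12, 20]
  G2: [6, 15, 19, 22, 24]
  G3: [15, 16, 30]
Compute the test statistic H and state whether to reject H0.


Step 1: Combine all N = 12 observations and assign midranks.
sorted (value, group, rank): (6,G2,1), (9,G1,2), (11,G1,3), (12,G1,4), (15,G2,5.5), (15,G3,5.5), (16,G3,7), (19,G2,8), (20,G1,9), (22,G2,10), (24,G2,11), (30,G3,12)
Step 2: Sum ranks within each group.
R_1 = 18 (n_1 = 4)
R_2 = 35.5 (n_2 = 5)
R_3 = 24.5 (n_3 = 3)
Step 3: H = 12/(N(N+1)) * sum(R_i^2/n_i) - 3(N+1)
     = 12/(12*13) * (18^2/4 + 35.5^2/5 + 24.5^2/3) - 3*13
     = 0.076923 * 533.133 - 39
     = 2.010256.
Step 4: Ties present; correction factor C = 1 - 6/(12^3 - 12) = 0.996503. Corrected H = 2.010256 / 0.996503 = 2.017310.
Step 5: Under H0, H ~ chi^2(2); p-value = 0.364709.
Step 6: alpha = 0.05. fail to reject H0.

H = 2.0173, df = 2, p = 0.364709, fail to reject H0.


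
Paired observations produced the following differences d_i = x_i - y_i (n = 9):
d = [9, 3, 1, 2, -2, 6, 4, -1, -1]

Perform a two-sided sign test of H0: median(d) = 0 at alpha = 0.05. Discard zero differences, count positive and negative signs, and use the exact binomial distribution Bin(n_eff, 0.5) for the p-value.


Step 1: Discard zero differences. Original n = 9; n_eff = number of nonzero differences = 9.
Nonzero differences (with sign): +9, +3, +1, +2, -2, +6, +4, -1, -1
Step 2: Count signs: positive = 6, negative = 3.
Step 3: Under H0: P(positive) = 0.5, so the number of positives S ~ Bin(9, 0.5).
Step 4: Two-sided exact p-value = sum of Bin(9,0.5) probabilities at or below the observed probability = 0.507812.
Step 5: alpha = 0.05. fail to reject H0.

n_eff = 9, pos = 6, neg = 3, p = 0.507812, fail to reject H0.


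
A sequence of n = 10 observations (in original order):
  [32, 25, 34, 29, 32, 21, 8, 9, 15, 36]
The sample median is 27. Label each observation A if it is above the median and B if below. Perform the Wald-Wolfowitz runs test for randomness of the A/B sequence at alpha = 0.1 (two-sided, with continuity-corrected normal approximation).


Step 1: Compute median = 27; label A = above, B = below.
Labels in order: ABAAABBBBA  (n_A = 5, n_B = 5)
Step 2: Count runs R = 5.
Step 3: Under H0 (random ordering), E[R] = 2*n_A*n_B/(n_A+n_B) + 1 = 2*5*5/10 + 1 = 6.0000.
        Var[R] = 2*n_A*n_B*(2*n_A*n_B - n_A - n_B) / ((n_A+n_B)^2 * (n_A+n_B-1)) = 2000/900 = 2.2222.
        SD[R] = 1.4907.
Step 4: Continuity-corrected z = (R + 0.5 - E[R]) / SD[R] = (5 + 0.5 - 6.0000) / 1.4907 = -0.3354.
Step 5: Two-sided p-value via normal approximation = 2*(1 - Phi(|z|)) = 0.737316.
Step 6: alpha = 0.1. fail to reject H0.

R = 5, z = -0.3354, p = 0.737316, fail to reject H0.


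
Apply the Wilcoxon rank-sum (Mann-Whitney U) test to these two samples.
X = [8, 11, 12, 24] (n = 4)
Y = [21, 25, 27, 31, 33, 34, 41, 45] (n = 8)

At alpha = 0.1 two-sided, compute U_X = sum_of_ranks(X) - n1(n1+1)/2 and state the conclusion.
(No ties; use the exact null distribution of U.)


Step 1: Combine and sort all 12 observations; assign midranks.
sorted (value, group): (8,X), (11,X), (12,X), (21,Y), (24,X), (25,Y), (27,Y), (31,Y), (33,Y), (34,Y), (41,Y), (45,Y)
ranks: 8->1, 11->2, 12->3, 21->4, 24->5, 25->6, 27->7, 31->8, 33->9, 34->10, 41->11, 45->12
Step 2: Rank sum for X: R1 = 1 + 2 + 3 + 5 = 11.
Step 3: U_X = R1 - n1(n1+1)/2 = 11 - 4*5/2 = 11 - 10 = 1.
       U_Y = n1*n2 - U_X = 32 - 1 = 31.
Step 4: No ties, so the exact null distribution of U (based on enumerating the C(12,4) = 495 equally likely rank assignments) gives the two-sided p-value.
Step 5: p-value = 0.008081; compare to alpha = 0.1. reject H0.

U_X = 1, p = 0.008081, reject H0 at alpha = 0.1.


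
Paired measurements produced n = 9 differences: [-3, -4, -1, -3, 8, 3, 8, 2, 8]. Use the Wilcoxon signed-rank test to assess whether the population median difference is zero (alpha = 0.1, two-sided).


Step 1: Drop any zero differences (none here) and take |d_i|.
|d| = [3, 4, 1, 3, 8, 3, 8, 2, 8]
Step 2: Midrank |d_i| (ties get averaged ranks).
ranks: |3|->4, |4|->6, |1|->1, |3|->4, |8|->8, |3|->4, |8|->8, |2|->2, |8|->8
Step 3: Attach original signs; sum ranks with positive sign and with negative sign.
W+ = 8 + 4 + 8 + 2 + 8 = 30
W- = 4 + 6 + 1 + 4 = 15
(Check: W+ + W- = 45 should equal n(n+1)/2 = 45.)
Step 4: Test statistic W = min(W+, W-) = 15.
Step 5: Ties in |d|, so use the tie-corrected normal approximation.
        E[W] = n(n+1)/4 = 9*10/4 = 22.5.
        Tie groups: |d|=3 (t=3), |d|=8 (t=3); sum(t^3 - t) = 48.
        Var[W] = n(n+1)(2n+1)/24 - sum(t^3-t)/48 = 1710/24 - 48/48 = 70.25.
        z = (W - E[W]) / sqrt(Var[W]) = (15 - 22.5) / 8.3815 = -0.8948.
        Two-sided p = 2*Phi(z) = 0.370881.
Step 6: alpha = 0.1. fail to reject H0.

W+ = 30, W- = 15, W = min = 15, p = 0.370881, fail to reject H0.


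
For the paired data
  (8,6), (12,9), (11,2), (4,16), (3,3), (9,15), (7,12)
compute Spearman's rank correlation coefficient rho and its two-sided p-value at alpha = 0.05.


Step 1: Rank x and y separately (midranks; no ties here).
rank(x): 8->4, 12->7, 11->6, 4->2, 3->1, 9->5, 7->3
rank(y): 6->3, 9->4, 2->1, 16->7, 3->2, 15->6, 12->5
Step 2: d_i = R_x(i) - R_y(i); compute d_i^2.
  (4-3)^2=1, (7-4)^2=9, (6-1)^2=25, (2-7)^2=25, (1-2)^2=1, (5-6)^2=1, (3-5)^2=4
sum(d^2) = 66.
Step 3: rho = 1 - 6*66 / (7*(7^2 - 1)) = 1 - 396/336 = -0.178571.
Step 4: Under H0, t = rho * sqrt((n-2)/(1-rho^2)) = -0.4058 ~ t(5).
Step 5: Two-sided p-value from the t-distribution with 5 df = 0.701658.
Step 6: alpha = 0.05. fail to reject H0.

rho = -0.1786, p = 0.701658, fail to reject H0 at alpha = 0.05.


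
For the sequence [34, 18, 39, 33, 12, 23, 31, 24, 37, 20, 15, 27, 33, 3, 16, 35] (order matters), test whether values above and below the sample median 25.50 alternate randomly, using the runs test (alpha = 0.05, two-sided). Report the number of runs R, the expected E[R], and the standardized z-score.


Step 1: Compute median = 25.50; label A = above, B = below.
Labels in order: ABAABBABABBAABBA  (n_A = 8, n_B = 8)
Step 2: Count runs R = 11.
Step 3: Under H0 (random ordering), E[R] = 2*n_A*n_B/(n_A+n_B) + 1 = 2*8*8/16 + 1 = 9.0000.
        Var[R] = 2*n_A*n_B*(2*n_A*n_B - n_A - n_B) / ((n_A+n_B)^2 * (n_A+n_B-1)) = 14336/3840 = 3.7333.
        SD[R] = 1.9322.
Step 4: Continuity-corrected z = (R - 0.5 - E[R]) / SD[R] = (11 - 0.5 - 9.0000) / 1.9322 = 0.7763.
Step 5: Two-sided p-value via normal approximation = 2*(1 - Phi(|z|)) = 0.437558.
Step 6: alpha = 0.05. fail to reject H0.

R = 11, z = 0.7763, p = 0.437558, fail to reject H0.


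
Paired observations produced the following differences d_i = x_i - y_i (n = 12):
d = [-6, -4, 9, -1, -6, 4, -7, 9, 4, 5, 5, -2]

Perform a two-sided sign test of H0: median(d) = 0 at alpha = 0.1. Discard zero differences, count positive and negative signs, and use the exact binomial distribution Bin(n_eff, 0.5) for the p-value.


Step 1: Discard zero differences. Original n = 12; n_eff = number of nonzero differences = 12.
Nonzero differences (with sign): -6, -4, +9, -1, -6, +4, -7, +9, +4, +5, +5, -2
Step 2: Count signs: positive = 6, negative = 6.
Step 3: Under H0: P(positive) = 0.5, so the number of positives S ~ Bin(12, 0.5).
Step 4: Two-sided exact p-value = sum of Bin(12,0.5) probabilities at or below the observed probability = 1.000000.
Step 5: alpha = 0.1. fail to reject H0.

n_eff = 12, pos = 6, neg = 6, p = 1.000000, fail to reject H0.


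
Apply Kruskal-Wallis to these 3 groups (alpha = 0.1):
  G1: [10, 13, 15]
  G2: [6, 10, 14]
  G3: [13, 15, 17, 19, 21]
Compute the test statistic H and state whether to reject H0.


Step 1: Combine all N = 11 observations and assign midranks.
sorted (value, group, rank): (6,G2,1), (10,G1,2.5), (10,G2,2.5), (13,G1,4.5), (13,G3,4.5), (14,G2,6), (15,G1,7.5), (15,G3,7.5), (17,G3,9), (19,G3,10), (21,G3,11)
Step 2: Sum ranks within each group.
R_1 = 14.5 (n_1 = 3)
R_2 = 9.5 (n_2 = 3)
R_3 = 42 (n_3 = 5)
Step 3: H = 12/(N(N+1)) * sum(R_i^2/n_i) - 3(N+1)
     = 12/(11*12) * (14.5^2/3 + 9.5^2/3 + 42^2/5) - 3*12
     = 0.090909 * 452.967 - 36
     = 5.178788.
Step 4: Ties present; correction factor C = 1 - 18/(11^3 - 11) = 0.986364. Corrected H = 5.178788 / 0.986364 = 5.250384.
Step 5: Under H0, H ~ chi^2(2); p-value = 0.072426.
Step 6: alpha = 0.1. reject H0.

H = 5.2504, df = 2, p = 0.072426, reject H0.


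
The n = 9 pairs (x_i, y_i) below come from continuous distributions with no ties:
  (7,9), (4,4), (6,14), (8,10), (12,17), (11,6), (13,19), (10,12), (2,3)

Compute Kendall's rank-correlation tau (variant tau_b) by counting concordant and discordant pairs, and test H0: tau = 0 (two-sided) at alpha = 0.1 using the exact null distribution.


Step 1: Enumerate the 36 unordered pairs (i,j) with i<j and classify each by sign(x_j-x_i) * sign(y_j-y_i).
  (1,2):dx=-3,dy=-5->C; (1,3):dx=-1,dy=+5->D; (1,4):dx=+1,dy=+1->C; (1,5):dx=+5,dy=+8->C
  (1,6):dx=+4,dy=-3->D; (1,7):dx=+6,dy=+10->C; (1,8):dx=+3,dy=+3->C; (1,9):dx=-5,dy=-6->C
  (2,3):dx=+2,dy=+10->C; (2,4):dx=+4,dy=+6->C; (2,5):dx=+8,dy=+13->C; (2,6):dx=+7,dy=+2->C
  (2,7):dx=+9,dy=+15->C; (2,8):dx=+6,dy=+8->C; (2,9):dx=-2,dy=-1->C; (3,4):dx=+2,dy=-4->D
  (3,5):dx=+6,dy=+3->C; (3,6):dx=+5,dy=-8->D; (3,7):dx=+7,dy=+5->C; (3,8):dx=+4,dy=-2->D
  (3,9):dx=-4,dy=-11->C; (4,5):dx=+4,dy=+7->C; (4,6):dx=+3,dy=-4->D; (4,7):dx=+5,dy=+9->C
  (4,8):dx=+2,dy=+2->C; (4,9):dx=-6,dy=-7->C; (5,6):dx=-1,dy=-11->C; (5,7):dx=+1,dy=+2->C
  (5,8):dx=-2,dy=-5->C; (5,9):dx=-10,dy=-14->C; (6,7):dx=+2,dy=+13->C; (6,8):dx=-1,dy=+6->D
  (6,9):dx=-9,dy=-3->C; (7,8):dx=-3,dy=-7->C; (7,9):dx=-11,dy=-16->C; (8,9):dx=-8,dy=-9->C
Step 2: C = 29, D = 7, total pairs = 36.
Step 3: tau = (C - D)/(n(n-1)/2) = (29 - 7)/36 = 0.611111.
Step 4: Exact two-sided p-value (enumerate n! = 362880 permutations of y under H0): p = 0.024741.
Step 5: alpha = 0.1. reject H0.

tau_b = 0.6111 (C=29, D=7), p = 0.024741, reject H0.


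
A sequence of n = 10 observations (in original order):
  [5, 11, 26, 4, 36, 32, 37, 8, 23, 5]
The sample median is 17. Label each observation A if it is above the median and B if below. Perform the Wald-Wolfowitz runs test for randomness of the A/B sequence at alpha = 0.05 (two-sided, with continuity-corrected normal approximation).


Step 1: Compute median = 17; label A = above, B = below.
Labels in order: BBABAAABAB  (n_A = 5, n_B = 5)
Step 2: Count runs R = 7.
Step 3: Under H0 (random ordering), E[R] = 2*n_A*n_B/(n_A+n_B) + 1 = 2*5*5/10 + 1 = 6.0000.
        Var[R] = 2*n_A*n_B*(2*n_A*n_B - n_A - n_B) / ((n_A+n_B)^2 * (n_A+n_B-1)) = 2000/900 = 2.2222.
        SD[R] = 1.4907.
Step 4: Continuity-corrected z = (R - 0.5 - E[R]) / SD[R] = (7 - 0.5 - 6.0000) / 1.4907 = 0.3354.
Step 5: Two-sided p-value via normal approximation = 2*(1 - Phi(|z|)) = 0.737316.
Step 6: alpha = 0.05. fail to reject H0.

R = 7, z = 0.3354, p = 0.737316, fail to reject H0.


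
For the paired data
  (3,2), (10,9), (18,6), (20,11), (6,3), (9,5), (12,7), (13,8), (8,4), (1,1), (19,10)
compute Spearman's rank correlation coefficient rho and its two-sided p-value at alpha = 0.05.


Step 1: Rank x and y separately (midranks; no ties here).
rank(x): 3->2, 10->6, 18->9, 20->11, 6->3, 9->5, 12->7, 13->8, 8->4, 1->1, 19->10
rank(y): 2->2, 9->9, 6->6, 11->11, 3->3, 5->5, 7->7, 8->8, 4->4, 1->1, 10->10
Step 2: d_i = R_x(i) - R_y(i); compute d_i^2.
  (2-2)^2=0, (6-9)^2=9, (9-6)^2=9, (11-11)^2=0, (3-3)^2=0, (5-5)^2=0, (7-7)^2=0, (8-8)^2=0, (4-4)^2=0, (1-1)^2=0, (10-10)^2=0
sum(d^2) = 18.
Step 3: rho = 1 - 6*18 / (11*(11^2 - 1)) = 1 - 108/1320 = 0.918182.
Step 4: Under H0, t = rho * sqrt((n-2)/(1-rho^2)) = 6.9531 ~ t(9).
Step 5: Two-sided p-value from the t-distribution with 9 df = 0.000067.
Step 6: alpha = 0.05. reject H0.

rho = 0.9182, p = 0.000067, reject H0 at alpha = 0.05.


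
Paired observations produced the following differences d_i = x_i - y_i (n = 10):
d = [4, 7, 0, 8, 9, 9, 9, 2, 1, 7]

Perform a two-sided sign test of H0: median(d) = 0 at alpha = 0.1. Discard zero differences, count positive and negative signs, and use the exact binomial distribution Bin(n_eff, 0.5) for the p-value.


Step 1: Discard zero differences. Original n = 10; n_eff = number of nonzero differences = 9.
Nonzero differences (with sign): +4, +7, +8, +9, +9, +9, +2, +1, +7
Step 2: Count signs: positive = 9, negative = 0.
Step 3: Under H0: P(positive) = 0.5, so the number of positives S ~ Bin(9, 0.5).
Step 4: Two-sided exact p-value = sum of Bin(9,0.5) probabilities at or below the observed probability = 0.003906.
Step 5: alpha = 0.1. reject H0.

n_eff = 9, pos = 9, neg = 0, p = 0.003906, reject H0.


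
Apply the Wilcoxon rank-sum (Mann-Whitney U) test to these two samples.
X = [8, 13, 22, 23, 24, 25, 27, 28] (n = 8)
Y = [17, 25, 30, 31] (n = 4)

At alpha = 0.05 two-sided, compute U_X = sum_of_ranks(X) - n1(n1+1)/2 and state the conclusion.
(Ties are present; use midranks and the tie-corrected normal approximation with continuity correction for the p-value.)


Step 1: Combine and sort all 12 observations; assign midranks.
sorted (value, group): (8,X), (13,X), (17,Y), (22,X), (23,X), (24,X), (25,X), (25,Y), (27,X), (28,X), (30,Y), (31,Y)
ranks: 8->1, 13->2, 17->3, 22->4, 23->5, 24->6, 25->7.5, 25->7.5, 27->9, 28->10, 30->11, 31->12
Step 2: Rank sum for X: R1 = 1 + 2 + 4 + 5 + 6 + 7.5 + 9 + 10 = 44.5.
Step 3: U_X = R1 - n1(n1+1)/2 = 44.5 - 8*9/2 = 44.5 - 36 = 8.5.
       U_Y = n1*n2 - U_X = 32 - 8.5 = 23.5.
Step 4: Ties are present, so use the tie-corrected normal approximation (with continuity correction) for the p-value.
Step 5: p-value = 0.233663; compare to alpha = 0.05. fail to reject H0.

U_X = 8.5, p = 0.233663, fail to reject H0 at alpha = 0.05.


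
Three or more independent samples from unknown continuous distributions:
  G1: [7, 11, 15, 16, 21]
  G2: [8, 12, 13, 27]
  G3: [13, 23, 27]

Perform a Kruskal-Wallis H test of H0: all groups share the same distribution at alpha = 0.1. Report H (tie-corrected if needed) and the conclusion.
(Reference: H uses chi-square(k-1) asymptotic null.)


Step 1: Combine all N = 12 observations and assign midranks.
sorted (value, group, rank): (7,G1,1), (8,G2,2), (11,G1,3), (12,G2,4), (13,G2,5.5), (13,G3,5.5), (15,G1,7), (16,G1,8), (21,G1,9), (23,G3,10), (27,G2,11.5), (27,G3,11.5)
Step 2: Sum ranks within each group.
R_1 = 28 (n_1 = 5)
R_2 = 23 (n_2 = 4)
R_3 = 27 (n_3 = 3)
Step 3: H = 12/(N(N+1)) * sum(R_i^2/n_i) - 3(N+1)
     = 12/(12*13) * (28^2/5 + 23^2/4 + 27^2/3) - 3*13
     = 0.076923 * 532.05 - 39
     = 1.926923.
Step 4: Ties present; correction factor C = 1 - 12/(12^3 - 12) = 0.993007. Corrected H = 1.926923 / 0.993007 = 1.940493.
Step 5: Under H0, H ~ chi^2(2); p-value = 0.378990.
Step 6: alpha = 0.1. fail to reject H0.

H = 1.9405, df = 2, p = 0.378990, fail to reject H0.


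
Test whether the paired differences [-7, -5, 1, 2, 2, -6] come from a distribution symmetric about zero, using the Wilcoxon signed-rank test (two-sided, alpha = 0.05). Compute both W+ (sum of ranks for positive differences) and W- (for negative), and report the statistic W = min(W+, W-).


Step 1: Drop any zero differences (none here) and take |d_i|.
|d| = [7, 5, 1, 2, 2, 6]
Step 2: Midrank |d_i| (ties get averaged ranks).
ranks: |7|->6, |5|->4, |1|->1, |2|->2.5, |2|->2.5, |6|->5
Step 3: Attach original signs; sum ranks with positive sign and with negative sign.
W+ = 1 + 2.5 + 2.5 = 6
W- = 6 + 4 + 5 = 15
(Check: W+ + W- = 21 should equal n(n+1)/2 = 21.)
Step 4: Test statistic W = min(W+, W-) = 6.
Step 5: Ties in |d|, so use the tie-corrected normal approximation.
        E[W] = n(n+1)/4 = 6*7/4 = 10.5.
        Tie groups: |d|=2 (t=2); sum(t^3 - t) = 6.
        Var[W] = n(n+1)(2n+1)/24 - sum(t^3-t)/48 = 546/24 - 6/48 = 22.625.
        z = (W - E[W]) / sqrt(Var[W]) = (6 - 10.5) / 4.7566 = -0.9461.
        Two-sided p = 2*Phi(z) = 0.344118.
Step 6: alpha = 0.05. fail to reject H0.

W+ = 6, W- = 15, W = min = 6, p = 0.344118, fail to reject H0.


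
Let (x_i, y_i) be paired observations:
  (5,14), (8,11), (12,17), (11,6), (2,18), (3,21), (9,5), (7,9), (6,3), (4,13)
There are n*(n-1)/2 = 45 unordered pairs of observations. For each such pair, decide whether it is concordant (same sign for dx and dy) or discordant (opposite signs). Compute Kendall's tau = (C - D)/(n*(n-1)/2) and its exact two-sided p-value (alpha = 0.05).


Step 1: Enumerate the 45 unordered pairs (i,j) with i<j and classify each by sign(x_j-x_i) * sign(y_j-y_i).
  (1,2):dx=+3,dy=-3->D; (1,3):dx=+7,dy=+3->C; (1,4):dx=+6,dy=-8->D; (1,5):dx=-3,dy=+4->D
  (1,6):dx=-2,dy=+7->D; (1,7):dx=+4,dy=-9->D; (1,8):dx=+2,dy=-5->D; (1,9):dx=+1,dy=-11->D
  (1,10):dx=-1,dy=-1->C; (2,3):dx=+4,dy=+6->C; (2,4):dx=+3,dy=-5->D; (2,5):dx=-6,dy=+7->D
  (2,6):dx=-5,dy=+10->D; (2,7):dx=+1,dy=-6->D; (2,8):dx=-1,dy=-2->C; (2,9):dx=-2,dy=-8->C
  (2,10):dx=-4,dy=+2->D; (3,4):dx=-1,dy=-11->C; (3,5):dx=-10,dy=+1->D; (3,6):dx=-9,dy=+4->D
  (3,7):dx=-3,dy=-12->C; (3,8):dx=-5,dy=-8->C; (3,9):dx=-6,dy=-14->C; (3,10):dx=-8,dy=-4->C
  (4,5):dx=-9,dy=+12->D; (4,6):dx=-8,dy=+15->D; (4,7):dx=-2,dy=-1->C; (4,8):dx=-4,dy=+3->D
  (4,9):dx=-5,dy=-3->C; (4,10):dx=-7,dy=+7->D; (5,6):dx=+1,dy=+3->C; (5,7):dx=+7,dy=-13->D
  (5,8):dx=+5,dy=-9->D; (5,9):dx=+4,dy=-15->D; (5,10):dx=+2,dy=-5->D; (6,7):dx=+6,dy=-16->D
  (6,8):dx=+4,dy=-12->D; (6,9):dx=+3,dy=-18->D; (6,10):dx=+1,dy=-8->D; (7,8):dx=-2,dy=+4->D
  (7,9):dx=-3,dy=-2->C; (7,10):dx=-5,dy=+8->D; (8,9):dx=-1,dy=-6->C; (8,10):dx=-3,dy=+4->D
  (9,10):dx=-2,dy=+10->D
Step 2: C = 15, D = 30, total pairs = 45.
Step 3: tau = (C - D)/(n(n-1)/2) = (15 - 30)/45 = -0.333333.
Step 4: Exact two-sided p-value (enumerate n! = 3628800 permutations of y under H0): p = 0.216373.
Step 5: alpha = 0.05. fail to reject H0.

tau_b = -0.3333 (C=15, D=30), p = 0.216373, fail to reject H0.


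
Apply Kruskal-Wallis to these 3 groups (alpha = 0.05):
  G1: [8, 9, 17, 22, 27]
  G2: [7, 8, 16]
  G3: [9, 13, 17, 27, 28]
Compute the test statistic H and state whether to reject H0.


Step 1: Combine all N = 13 observations and assign midranks.
sorted (value, group, rank): (7,G2,1), (8,G1,2.5), (8,G2,2.5), (9,G1,4.5), (9,G3,4.5), (13,G3,6), (16,G2,7), (17,G1,8.5), (17,G3,8.5), (22,G1,10), (27,G1,11.5), (27,G3,11.5), (28,G3,13)
Step 2: Sum ranks within each group.
R_1 = 37 (n_1 = 5)
R_2 = 10.5 (n_2 = 3)
R_3 = 43.5 (n_3 = 5)
Step 3: H = 12/(N(N+1)) * sum(R_i^2/n_i) - 3(N+1)
     = 12/(13*14) * (37^2/5 + 10.5^2/3 + 43.5^2/5) - 3*14
     = 0.065934 * 689 - 42
     = 3.428571.
Step 4: Ties present; correction factor C = 1 - 24/(13^3 - 13) = 0.989011. Corrected H = 3.428571 / 0.989011 = 3.466667.
Step 5: Under H0, H ~ chi^2(2); p-value = 0.176694.
Step 6: alpha = 0.05. fail to reject H0.

H = 3.4667, df = 2, p = 0.176694, fail to reject H0.


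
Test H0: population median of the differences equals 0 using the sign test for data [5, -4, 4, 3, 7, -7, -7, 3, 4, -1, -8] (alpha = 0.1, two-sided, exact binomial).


Step 1: Discard zero differences. Original n = 11; n_eff = number of nonzero differences = 11.
Nonzero differences (with sign): +5, -4, +4, +3, +7, -7, -7, +3, +4, -1, -8
Step 2: Count signs: positive = 6, negative = 5.
Step 3: Under H0: P(positive) = 0.5, so the number of positives S ~ Bin(11, 0.5).
Step 4: Two-sided exact p-value = sum of Bin(11,0.5) probabilities at or below the observed probability = 1.000000.
Step 5: alpha = 0.1. fail to reject H0.

n_eff = 11, pos = 6, neg = 5, p = 1.000000, fail to reject H0.


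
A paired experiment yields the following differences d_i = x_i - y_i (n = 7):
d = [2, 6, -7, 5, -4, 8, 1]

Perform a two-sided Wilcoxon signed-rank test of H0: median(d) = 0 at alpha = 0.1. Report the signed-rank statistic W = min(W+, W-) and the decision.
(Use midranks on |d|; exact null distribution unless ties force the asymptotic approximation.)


Step 1: Drop any zero differences (none here) and take |d_i|.
|d| = [2, 6, 7, 5, 4, 8, 1]
Step 2: Midrank |d_i| (ties get averaged ranks).
ranks: |2|->2, |6|->5, |7|->6, |5|->4, |4|->3, |8|->7, |1|->1
Step 3: Attach original signs; sum ranks with positive sign and with negative sign.
W+ = 2 + 5 + 4 + 7 + 1 = 19
W- = 6 + 3 = 9
(Check: W+ + W- = 28 should equal n(n+1)/2 = 28.)
Step 4: Test statistic W = min(W+, W-) = 9.
Step 5: No ties, so the exact null distribution over the 2^7 = 128 sign assignments gives the two-sided p-value = 0.468750.
Step 6: alpha = 0.1. fail to reject H0.

W+ = 19, W- = 9, W = min = 9, p = 0.468750, fail to reject H0.


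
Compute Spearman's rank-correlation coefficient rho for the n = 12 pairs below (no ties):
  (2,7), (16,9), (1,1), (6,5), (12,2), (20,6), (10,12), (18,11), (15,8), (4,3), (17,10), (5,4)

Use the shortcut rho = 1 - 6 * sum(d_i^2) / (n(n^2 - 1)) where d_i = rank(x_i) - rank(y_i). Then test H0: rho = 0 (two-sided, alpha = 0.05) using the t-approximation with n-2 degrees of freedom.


Step 1: Rank x and y separately (midranks; no ties here).
rank(x): 2->2, 16->9, 1->1, 6->5, 12->7, 20->12, 10->6, 18->11, 15->8, 4->3, 17->10, 5->4
rank(y): 7->7, 9->9, 1->1, 5->5, 2->2, 6->6, 12->12, 11->11, 8->8, 3->3, 10->10, 4->4
Step 2: d_i = R_x(i) - R_y(i); compute d_i^2.
  (2-7)^2=25, (9-9)^2=0, (1-1)^2=0, (5-5)^2=0, (7-2)^2=25, (12-6)^2=36, (6-12)^2=36, (11-11)^2=0, (8-8)^2=0, (3-3)^2=0, (10-10)^2=0, (4-4)^2=0
sum(d^2) = 122.
Step 3: rho = 1 - 6*122 / (12*(12^2 - 1)) = 1 - 732/1716 = 0.573427.
Step 4: Under H0, t = rho * sqrt((n-2)/(1-rho^2)) = 2.2134 ~ t(10).
Step 5: Two-sided p-value from the t-distribution with 10 df = 0.051266.
Step 6: alpha = 0.05. fail to reject H0.

rho = 0.5734, p = 0.051266, fail to reject H0 at alpha = 0.05.


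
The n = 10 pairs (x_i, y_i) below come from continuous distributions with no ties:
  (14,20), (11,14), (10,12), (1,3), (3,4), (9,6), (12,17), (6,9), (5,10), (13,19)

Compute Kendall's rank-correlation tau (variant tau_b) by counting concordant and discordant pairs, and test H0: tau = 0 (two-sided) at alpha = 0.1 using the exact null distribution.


Step 1: Enumerate the 45 unordered pairs (i,j) with i<j and classify each by sign(x_j-x_i) * sign(y_j-y_i).
  (1,2):dx=-3,dy=-6->C; (1,3):dx=-4,dy=-8->C; (1,4):dx=-13,dy=-17->C; (1,5):dx=-11,dy=-16->C
  (1,6):dx=-5,dy=-14->C; (1,7):dx=-2,dy=-3->C; (1,8):dx=-8,dy=-11->C; (1,9):dx=-9,dy=-10->C
  (1,10):dx=-1,dy=-1->C; (2,3):dx=-1,dy=-2->C; (2,4):dx=-10,dy=-11->C; (2,5):dx=-8,dy=-10->C
  (2,6):dx=-2,dy=-8->C; (2,7):dx=+1,dy=+3->C; (2,8):dx=-5,dy=-5->C; (2,9):dx=-6,dy=-4->C
  (2,10):dx=+2,dy=+5->C; (3,4):dx=-9,dy=-9->C; (3,5):dx=-7,dy=-8->C; (3,6):dx=-1,dy=-6->C
  (3,7):dx=+2,dy=+5->C; (3,8):dx=-4,dy=-3->C; (3,9):dx=-5,dy=-2->C; (3,10):dx=+3,dy=+7->C
  (4,5):dx=+2,dy=+1->C; (4,6):dx=+8,dy=+3->C; (4,7):dx=+11,dy=+14->C; (4,8):dx=+5,dy=+6->C
  (4,9):dx=+4,dy=+7->C; (4,10):dx=+12,dy=+16->C; (5,6):dx=+6,dy=+2->C; (5,7):dx=+9,dy=+13->C
  (5,8):dx=+3,dy=+5->C; (5,9):dx=+2,dy=+6->C; (5,10):dx=+10,dy=+15->C; (6,7):dx=+3,dy=+11->C
  (6,8):dx=-3,dy=+3->D; (6,9):dx=-4,dy=+4->D; (6,10):dx=+4,dy=+13->C; (7,8):dx=-6,dy=-8->C
  (7,9):dx=-7,dy=-7->C; (7,10):dx=+1,dy=+2->C; (8,9):dx=-1,dy=+1->D; (8,10):dx=+7,dy=+10->C
  (9,10):dx=+8,dy=+9->C
Step 2: C = 42, D = 3, total pairs = 45.
Step 3: tau = (C - D)/(n(n-1)/2) = (42 - 3)/45 = 0.866667.
Step 4: Exact two-sided p-value (enumerate n! = 3628800 permutations of y under H0): p = 0.000115.
Step 5: alpha = 0.1. reject H0.

tau_b = 0.8667 (C=42, D=3), p = 0.000115, reject H0.


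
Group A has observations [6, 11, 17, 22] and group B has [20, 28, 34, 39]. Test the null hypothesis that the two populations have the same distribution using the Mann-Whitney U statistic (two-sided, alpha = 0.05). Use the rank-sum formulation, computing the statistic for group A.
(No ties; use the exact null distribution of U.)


Step 1: Combine and sort all 8 observations; assign midranks.
sorted (value, group): (6,X), (11,X), (17,X), (20,Y), (22,X), (28,Y), (34,Y), (39,Y)
ranks: 6->1, 11->2, 17->3, 20->4, 22->5, 28->6, 34->7, 39->8
Step 2: Rank sum for X: R1 = 1 + 2 + 3 + 5 = 11.
Step 3: U_X = R1 - n1(n1+1)/2 = 11 - 4*5/2 = 11 - 10 = 1.
       U_Y = n1*n2 - U_X = 16 - 1 = 15.
Step 4: No ties, so the exact null distribution of U (based on enumerating the C(8,4) = 70 equally likely rank assignments) gives the two-sided p-value.
Step 5: p-value = 0.057143; compare to alpha = 0.05. fail to reject H0.

U_X = 1, p = 0.057143, fail to reject H0 at alpha = 0.05.


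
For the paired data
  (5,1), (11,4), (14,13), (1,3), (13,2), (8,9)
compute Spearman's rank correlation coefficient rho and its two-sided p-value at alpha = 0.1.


Step 1: Rank x and y separately (midranks; no ties here).
rank(x): 5->2, 11->4, 14->6, 1->1, 13->5, 8->3
rank(y): 1->1, 4->4, 13->6, 3->3, 2->2, 9->5
Step 2: d_i = R_x(i) - R_y(i); compute d_i^2.
  (2-1)^2=1, (4-4)^2=0, (6-6)^2=0, (1-3)^2=4, (5-2)^2=9, (3-5)^2=4
sum(d^2) = 18.
Step 3: rho = 1 - 6*18 / (6*(6^2 - 1)) = 1 - 108/210 = 0.485714.
Step 4: Under H0, t = rho * sqrt((n-2)/(1-rho^2)) = 1.1113 ~ t(4).
Step 5: Two-sided p-value from the t-distribution with 4 df = 0.328723.
Step 6: alpha = 0.1. fail to reject H0.

rho = 0.4857, p = 0.328723, fail to reject H0 at alpha = 0.1.


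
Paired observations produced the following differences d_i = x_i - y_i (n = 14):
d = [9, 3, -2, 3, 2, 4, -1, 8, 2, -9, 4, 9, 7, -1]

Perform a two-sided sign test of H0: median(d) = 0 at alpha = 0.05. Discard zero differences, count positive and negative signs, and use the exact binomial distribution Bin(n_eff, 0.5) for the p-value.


Step 1: Discard zero differences. Original n = 14; n_eff = number of nonzero differences = 14.
Nonzero differences (with sign): +9, +3, -2, +3, +2, +4, -1, +8, +2, -9, +4, +9, +7, -1
Step 2: Count signs: positive = 10, negative = 4.
Step 3: Under H0: P(positive) = 0.5, so the number of positives S ~ Bin(14, 0.5).
Step 4: Two-sided exact p-value = sum of Bin(14,0.5) probabilities at or below the observed probability = 0.179565.
Step 5: alpha = 0.05. fail to reject H0.

n_eff = 14, pos = 10, neg = 4, p = 0.179565, fail to reject H0.


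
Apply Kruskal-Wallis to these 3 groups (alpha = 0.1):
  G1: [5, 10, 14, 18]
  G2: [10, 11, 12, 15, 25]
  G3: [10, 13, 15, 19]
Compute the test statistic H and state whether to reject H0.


Step 1: Combine all N = 13 observations and assign midranks.
sorted (value, group, rank): (5,G1,1), (10,G1,3), (10,G2,3), (10,G3,3), (11,G2,5), (12,G2,6), (13,G3,7), (14,G1,8), (15,G2,9.5), (15,G3,9.5), (18,G1,11), (19,G3,12), (25,G2,13)
Step 2: Sum ranks within each group.
R_1 = 23 (n_1 = 4)
R_2 = 36.5 (n_2 = 5)
R_3 = 31.5 (n_3 = 4)
Step 3: H = 12/(N(N+1)) * sum(R_i^2/n_i) - 3(N+1)
     = 12/(13*14) * (23^2/4 + 36.5^2/5 + 31.5^2/4) - 3*14
     = 0.065934 * 646.763 - 42
     = 0.643681.
Step 4: Ties present; correction factor C = 1 - 30/(13^3 - 13) = 0.986264. Corrected H = 0.643681 / 0.986264 = 0.652646.
Step 5: Under H0, H ~ chi^2(2); p-value = 0.721572.
Step 6: alpha = 0.1. fail to reject H0.

H = 0.6526, df = 2, p = 0.721572, fail to reject H0.


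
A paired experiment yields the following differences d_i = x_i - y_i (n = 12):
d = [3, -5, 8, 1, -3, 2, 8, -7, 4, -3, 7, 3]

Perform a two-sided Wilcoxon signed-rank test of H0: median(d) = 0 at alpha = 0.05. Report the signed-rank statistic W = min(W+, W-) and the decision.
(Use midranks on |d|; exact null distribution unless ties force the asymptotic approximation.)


Step 1: Drop any zero differences (none here) and take |d_i|.
|d| = [3, 5, 8, 1, 3, 2, 8, 7, 4, 3, 7, 3]
Step 2: Midrank |d_i| (ties get averaged ranks).
ranks: |3|->4.5, |5|->8, |8|->11.5, |1|->1, |3|->4.5, |2|->2, |8|->11.5, |7|->9.5, |4|->7, |3|->4.5, |7|->9.5, |3|->4.5
Step 3: Attach original signs; sum ranks with positive sign and with negative sign.
W+ = 4.5 + 11.5 + 1 + 2 + 11.5 + 7 + 9.5 + 4.5 = 51.5
W- = 8 + 4.5 + 9.5 + 4.5 = 26.5
(Check: W+ + W- = 78 should equal n(n+1)/2 = 78.)
Step 4: Test statistic W = min(W+, W-) = 26.5.
Step 5: Ties in |d|, so use the tie-corrected normal approximation.
        E[W] = n(n+1)/4 = 12*13/4 = 39.
        Tie groups: |d|=3 (t=4), |d|=7 (t=2), |d|=8 (t=2); sum(t^3 - t) = 72.
        Var[W] = n(n+1)(2n+1)/24 - sum(t^3-t)/48 = 3900/24 - 72/48 = 161.
        z = (W - E[W]) / sqrt(Var[W]) = (26.5 - 39) / 12.6886 = -0.9851.
        Two-sided p = 2*Phi(z) = 0.324556.
Step 6: alpha = 0.05. fail to reject H0.

W+ = 51.5, W- = 26.5, W = min = 26.5, p = 0.324556, fail to reject H0.


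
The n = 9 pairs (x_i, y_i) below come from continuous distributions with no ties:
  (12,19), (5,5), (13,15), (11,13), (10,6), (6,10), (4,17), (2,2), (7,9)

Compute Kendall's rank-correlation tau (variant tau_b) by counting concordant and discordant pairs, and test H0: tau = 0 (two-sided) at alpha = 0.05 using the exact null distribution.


Step 1: Enumerate the 36 unordered pairs (i,j) with i<j and classify each by sign(x_j-x_i) * sign(y_j-y_i).
  (1,2):dx=-7,dy=-14->C; (1,3):dx=+1,dy=-4->D; (1,4):dx=-1,dy=-6->C; (1,5):dx=-2,dy=-13->C
  (1,6):dx=-6,dy=-9->C; (1,7):dx=-8,dy=-2->C; (1,8):dx=-10,dy=-17->C; (1,9):dx=-5,dy=-10->C
  (2,3):dx=+8,dy=+10->C; (2,4):dx=+6,dy=+8->C; (2,5):dx=+5,dy=+1->C; (2,6):dx=+1,dy=+5->C
  (2,7):dx=-1,dy=+12->D; (2,8):dx=-3,dy=-3->C; (2,9):dx=+2,dy=+4->C; (3,4):dx=-2,dy=-2->C
  (3,5):dx=-3,dy=-9->C; (3,6):dx=-7,dy=-5->C; (3,7):dx=-9,dy=+2->D; (3,8):dx=-11,dy=-13->C
  (3,9):dx=-6,dy=-6->C; (4,5):dx=-1,dy=-7->C; (4,6):dx=-5,dy=-3->C; (4,7):dx=-7,dy=+4->D
  (4,8):dx=-9,dy=-11->C; (4,9):dx=-4,dy=-4->C; (5,6):dx=-4,dy=+4->D; (5,7):dx=-6,dy=+11->D
  (5,8):dx=-8,dy=-4->C; (5,9):dx=-3,dy=+3->D; (6,7):dx=-2,dy=+7->D; (6,8):dx=-4,dy=-8->C
  (6,9):dx=+1,dy=-1->D; (7,8):dx=-2,dy=-15->C; (7,9):dx=+3,dy=-8->D; (8,9):dx=+5,dy=+7->C
Step 2: C = 26, D = 10, total pairs = 36.
Step 3: tau = (C - D)/(n(n-1)/2) = (26 - 10)/36 = 0.444444.
Step 4: Exact two-sided p-value (enumerate n! = 362880 permutations of y under H0): p = 0.119439.
Step 5: alpha = 0.05. fail to reject H0.

tau_b = 0.4444 (C=26, D=10), p = 0.119439, fail to reject H0.


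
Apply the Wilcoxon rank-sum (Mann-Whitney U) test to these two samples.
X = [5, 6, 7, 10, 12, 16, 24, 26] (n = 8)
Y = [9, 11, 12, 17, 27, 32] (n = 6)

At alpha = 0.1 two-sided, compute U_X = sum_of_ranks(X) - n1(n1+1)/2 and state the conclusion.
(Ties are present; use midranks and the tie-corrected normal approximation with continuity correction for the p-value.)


Step 1: Combine and sort all 14 observations; assign midranks.
sorted (value, group): (5,X), (6,X), (7,X), (9,Y), (10,X), (11,Y), (12,X), (12,Y), (16,X), (17,Y), (24,X), (26,X), (27,Y), (32,Y)
ranks: 5->1, 6->2, 7->3, 9->4, 10->5, 11->6, 12->7.5, 12->7.5, 16->9, 17->10, 24->11, 26->12, 27->13, 32->14
Step 2: Rank sum for X: R1 = 1 + 2 + 3 + 5 + 7.5 + 9 + 11 + 12 = 50.5.
Step 3: U_X = R1 - n1(n1+1)/2 = 50.5 - 8*9/2 = 50.5 - 36 = 14.5.
       U_Y = n1*n2 - U_X = 48 - 14.5 = 33.5.
Step 4: Ties are present, so use the tie-corrected normal approximation (with continuity correction) for the p-value.
Step 5: p-value = 0.244759; compare to alpha = 0.1. fail to reject H0.

U_X = 14.5, p = 0.244759, fail to reject H0 at alpha = 0.1.


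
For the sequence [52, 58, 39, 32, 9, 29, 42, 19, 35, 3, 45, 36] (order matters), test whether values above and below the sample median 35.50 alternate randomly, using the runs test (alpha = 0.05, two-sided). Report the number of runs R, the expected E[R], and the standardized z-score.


Step 1: Compute median = 35.50; label A = above, B = below.
Labels in order: AAABBBABBBAA  (n_A = 6, n_B = 6)
Step 2: Count runs R = 5.
Step 3: Under H0 (random ordering), E[R] = 2*n_A*n_B/(n_A+n_B) + 1 = 2*6*6/12 + 1 = 7.0000.
        Var[R] = 2*n_A*n_B*(2*n_A*n_B - n_A - n_B) / ((n_A+n_B)^2 * (n_A+n_B-1)) = 4320/1584 = 2.7273.
        SD[R] = 1.6514.
Step 4: Continuity-corrected z = (R + 0.5 - E[R]) / SD[R] = (5 + 0.5 - 7.0000) / 1.6514 = -0.9083.
Step 5: Two-sided p-value via normal approximation = 2*(1 - Phi(|z|)) = 0.363722.
Step 6: alpha = 0.05. fail to reject H0.

R = 5, z = -0.9083, p = 0.363722, fail to reject H0.
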